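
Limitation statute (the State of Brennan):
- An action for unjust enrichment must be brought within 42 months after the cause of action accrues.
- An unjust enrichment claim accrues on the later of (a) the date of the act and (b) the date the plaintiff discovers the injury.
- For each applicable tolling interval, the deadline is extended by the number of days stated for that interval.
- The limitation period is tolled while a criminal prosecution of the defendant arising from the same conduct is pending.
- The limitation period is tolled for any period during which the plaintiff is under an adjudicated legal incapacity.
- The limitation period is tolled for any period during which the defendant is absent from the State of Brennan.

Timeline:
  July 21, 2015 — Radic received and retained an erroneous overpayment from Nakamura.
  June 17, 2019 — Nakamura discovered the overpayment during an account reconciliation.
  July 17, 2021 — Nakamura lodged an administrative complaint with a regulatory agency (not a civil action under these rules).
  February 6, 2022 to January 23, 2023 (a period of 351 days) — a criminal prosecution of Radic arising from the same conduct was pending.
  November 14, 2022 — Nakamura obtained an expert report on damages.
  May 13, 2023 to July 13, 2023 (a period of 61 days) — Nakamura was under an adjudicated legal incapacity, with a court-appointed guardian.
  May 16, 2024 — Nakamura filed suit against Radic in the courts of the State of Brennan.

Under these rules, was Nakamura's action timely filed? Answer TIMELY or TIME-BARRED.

The claim accrued on June 17, 2019 — the later of the July 21, 2015 act and the June 17, 2019 discovery.
Adding the 42 months base period to June 17, 2019 gives a deadline of December 17, 2022, before any tolling.
Because the pending criminal prosecution ran from February 6, 2022 to January 23, 2023, the deadline is extended by 351 days to December 3, 2023.
The period was tolled for 61 days by the plaintiff's legal incapacity (May 13, 2023 to July 13, 2023), pushing the deadline to February 2, 2024.
The other events in the timeline have no effect on the limitation period under the stated rules.
Filing on May 16, 2024 missed the February 2, 2024 deadline — the action is time-barred.

TIME-BARRED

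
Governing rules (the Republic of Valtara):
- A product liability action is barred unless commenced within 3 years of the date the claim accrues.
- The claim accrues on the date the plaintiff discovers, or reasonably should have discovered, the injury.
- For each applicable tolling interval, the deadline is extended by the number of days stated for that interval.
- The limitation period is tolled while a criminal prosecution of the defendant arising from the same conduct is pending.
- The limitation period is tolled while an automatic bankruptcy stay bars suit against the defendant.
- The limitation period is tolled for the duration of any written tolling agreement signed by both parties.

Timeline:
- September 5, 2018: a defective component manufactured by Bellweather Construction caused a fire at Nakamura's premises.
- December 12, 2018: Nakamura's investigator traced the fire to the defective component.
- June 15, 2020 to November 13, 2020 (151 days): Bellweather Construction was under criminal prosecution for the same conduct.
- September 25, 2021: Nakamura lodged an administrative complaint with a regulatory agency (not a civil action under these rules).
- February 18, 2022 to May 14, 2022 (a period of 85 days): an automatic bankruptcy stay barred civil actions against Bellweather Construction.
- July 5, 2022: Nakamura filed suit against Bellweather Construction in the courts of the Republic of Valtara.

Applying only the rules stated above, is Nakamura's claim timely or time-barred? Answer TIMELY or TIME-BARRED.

The claim did not accrue until Nakamura discovered the injury on December 12, 2018; the September 5, 2018 act date does not start the clock under the stated rule.
The untolled deadline — 3 years after December 12, 2018 — is December 12, 2021.
Because the pending criminal prosecution ran from June 15, 2020 to November 13, 2020, the deadline is extended by 151 days to May 12, 2022.
Because the automatic bankruptcy stay ran from February 18, 2022 to May 14, 2022, the deadline is extended by 85 days to August 5, 2022.
None of the other events listed affects the running of the period under the stated rules.
Filing on July 5, 2022 beat the August 5, 2022 deadline — the action is timely.

TIMELY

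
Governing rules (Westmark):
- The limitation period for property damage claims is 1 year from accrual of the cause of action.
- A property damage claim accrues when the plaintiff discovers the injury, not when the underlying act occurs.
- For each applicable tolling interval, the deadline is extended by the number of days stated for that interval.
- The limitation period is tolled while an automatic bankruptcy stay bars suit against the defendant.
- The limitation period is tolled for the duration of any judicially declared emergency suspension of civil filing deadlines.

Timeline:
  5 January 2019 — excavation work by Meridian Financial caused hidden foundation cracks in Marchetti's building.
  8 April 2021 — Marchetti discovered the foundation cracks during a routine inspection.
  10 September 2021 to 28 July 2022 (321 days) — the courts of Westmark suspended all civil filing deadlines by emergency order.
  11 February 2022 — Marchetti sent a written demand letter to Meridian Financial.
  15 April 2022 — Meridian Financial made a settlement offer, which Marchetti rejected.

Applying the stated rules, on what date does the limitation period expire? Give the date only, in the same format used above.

23 February 2023

Accrual is tied to discovery, so the period began on 8 April 2021 rather than on 5 January 2019 when the act occurred.
Adding the 1 year base period to 8 April 2021 gives a deadline of 8 April 2022, before any tolling.
The period was tolled for 321 days by the emergency suspension of filing deadlines (10 September 2021 to 28 July 2022), pushing the deadline to 23 February 2023.
The other events in the timeline have no effect on the limitation period under the stated rules.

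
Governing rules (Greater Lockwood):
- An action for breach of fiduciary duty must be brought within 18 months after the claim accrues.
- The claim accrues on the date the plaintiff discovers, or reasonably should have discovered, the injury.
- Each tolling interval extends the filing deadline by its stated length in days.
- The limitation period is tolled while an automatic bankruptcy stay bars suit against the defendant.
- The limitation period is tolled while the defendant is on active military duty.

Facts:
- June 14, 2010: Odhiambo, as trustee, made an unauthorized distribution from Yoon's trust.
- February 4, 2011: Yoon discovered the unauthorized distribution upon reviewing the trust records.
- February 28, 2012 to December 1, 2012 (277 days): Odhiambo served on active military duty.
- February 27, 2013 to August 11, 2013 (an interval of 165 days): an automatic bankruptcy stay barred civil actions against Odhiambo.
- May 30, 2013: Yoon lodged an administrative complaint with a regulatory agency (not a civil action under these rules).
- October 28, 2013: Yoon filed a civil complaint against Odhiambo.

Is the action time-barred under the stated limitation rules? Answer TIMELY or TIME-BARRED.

TIME-BARRED

Accrual is tied to discovery, so the period began on February 4, 2011 rather than on June 14, 2010 when the act occurred.
The untolled deadline — 18 months after February 4, 2011 — is August 4, 2012.
The period was tolled for 277 days by the defendant's active military service (February 28, 2012 to December 1, 2012), pushing the deadline to May 8, 2013.
The automatic bankruptcy stay from February 27, 2013 to August 11, 2013 tolled the period for 165 days, extending the deadline to October 20, 2013.
None of the other events listed affects the running of the period under the stated rules.
Filing on October 28, 2013 missed the October 20, 2013 deadline — the action is time-barred.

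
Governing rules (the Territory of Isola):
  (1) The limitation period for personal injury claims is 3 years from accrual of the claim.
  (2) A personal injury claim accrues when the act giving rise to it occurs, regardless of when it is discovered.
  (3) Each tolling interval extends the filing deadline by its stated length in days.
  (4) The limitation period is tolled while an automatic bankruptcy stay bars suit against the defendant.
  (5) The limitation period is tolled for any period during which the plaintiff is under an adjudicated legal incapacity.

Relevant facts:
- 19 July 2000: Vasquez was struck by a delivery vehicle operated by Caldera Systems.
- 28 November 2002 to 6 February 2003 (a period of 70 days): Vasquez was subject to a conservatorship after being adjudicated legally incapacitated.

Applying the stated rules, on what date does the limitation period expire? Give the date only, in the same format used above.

The claim accrued on 19 July 2000, the date of the act.
The untolled deadline — 3 years after 19 July 2000 — is 19 July 2003.
The plaintiff's legal incapacity from 28 November 2002 to 6 February 2003 tolled the period for 70 days, extending the deadline to 27 September 2003.

27 September 2003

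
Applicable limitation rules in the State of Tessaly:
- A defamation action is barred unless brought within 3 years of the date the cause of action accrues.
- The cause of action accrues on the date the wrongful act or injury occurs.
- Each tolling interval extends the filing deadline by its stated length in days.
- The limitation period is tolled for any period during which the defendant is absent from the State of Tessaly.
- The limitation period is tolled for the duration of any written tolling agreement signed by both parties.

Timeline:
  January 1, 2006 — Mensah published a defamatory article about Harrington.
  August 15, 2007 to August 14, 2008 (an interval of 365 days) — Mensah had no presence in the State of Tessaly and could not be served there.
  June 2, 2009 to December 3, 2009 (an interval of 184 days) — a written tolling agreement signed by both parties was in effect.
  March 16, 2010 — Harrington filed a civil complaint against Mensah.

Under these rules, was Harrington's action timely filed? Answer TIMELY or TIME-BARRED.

TIMELY

The claim accrued on January 1, 2006, when the wrongful act occurred.
Adding the 3 years base period to January 1, 2006 gives a deadline of January 1, 2009, before any tolling.
The period was tolled for 365 days by the defendant's absence from the jurisdiction (August 15, 2007 to August 14, 2008), pushing the deadline to January 1, 2010.
Because the written tolling agreement ran from June 2, 2009 to December 3, 2009, the deadline is extended by 184 days to July 4, 2010.
The March 16, 2010 filing precedes the July 4, 2010 deadline; the claim is timely.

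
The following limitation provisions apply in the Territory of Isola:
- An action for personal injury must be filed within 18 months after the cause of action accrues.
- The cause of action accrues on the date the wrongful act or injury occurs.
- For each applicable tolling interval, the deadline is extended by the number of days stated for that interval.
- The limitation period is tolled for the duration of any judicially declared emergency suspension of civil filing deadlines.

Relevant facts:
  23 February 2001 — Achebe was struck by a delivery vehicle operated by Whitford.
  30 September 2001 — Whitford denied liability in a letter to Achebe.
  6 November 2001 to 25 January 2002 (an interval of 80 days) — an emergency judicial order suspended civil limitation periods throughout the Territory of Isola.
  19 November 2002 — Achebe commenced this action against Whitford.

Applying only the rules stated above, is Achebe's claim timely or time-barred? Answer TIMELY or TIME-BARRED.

TIME-BARRED

The claim accrued on 23 February 2001, when the wrongful act occurred.
Adding the 18 months base period to 23 February 2001 gives a deadline of 23 August 2002, before any tolling.
The period was tolled for 80 days by the emergency suspension of filing deadlines (6 November 2001 to 25 January 2002), pushing the deadline to 11 November 2002.
Nothing else in the chronology tolls or restarts the period.
Achebe filed on 19 November 2002, after the 11 November 2002 deadline, so the action is time-barred.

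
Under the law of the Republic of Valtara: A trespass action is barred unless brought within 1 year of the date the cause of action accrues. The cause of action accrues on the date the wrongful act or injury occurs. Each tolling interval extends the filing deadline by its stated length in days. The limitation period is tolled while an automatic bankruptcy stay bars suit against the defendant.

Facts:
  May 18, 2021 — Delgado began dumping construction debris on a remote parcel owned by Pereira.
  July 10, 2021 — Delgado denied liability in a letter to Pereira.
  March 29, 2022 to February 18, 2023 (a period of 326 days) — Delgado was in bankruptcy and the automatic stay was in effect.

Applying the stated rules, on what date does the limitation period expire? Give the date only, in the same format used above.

The cause of action accrued on May 18, 2021, the date of the act.
1 year from May 18, 2021 is May 18, 2022.
The period was tolled for 326 days by the automatic bankruptcy stay (March 29, 2022 to February 18, 2023), pushing the deadline to April 9, 2023.
None of the other events listed affects the running of the period under the stated rules.

April 9, 2023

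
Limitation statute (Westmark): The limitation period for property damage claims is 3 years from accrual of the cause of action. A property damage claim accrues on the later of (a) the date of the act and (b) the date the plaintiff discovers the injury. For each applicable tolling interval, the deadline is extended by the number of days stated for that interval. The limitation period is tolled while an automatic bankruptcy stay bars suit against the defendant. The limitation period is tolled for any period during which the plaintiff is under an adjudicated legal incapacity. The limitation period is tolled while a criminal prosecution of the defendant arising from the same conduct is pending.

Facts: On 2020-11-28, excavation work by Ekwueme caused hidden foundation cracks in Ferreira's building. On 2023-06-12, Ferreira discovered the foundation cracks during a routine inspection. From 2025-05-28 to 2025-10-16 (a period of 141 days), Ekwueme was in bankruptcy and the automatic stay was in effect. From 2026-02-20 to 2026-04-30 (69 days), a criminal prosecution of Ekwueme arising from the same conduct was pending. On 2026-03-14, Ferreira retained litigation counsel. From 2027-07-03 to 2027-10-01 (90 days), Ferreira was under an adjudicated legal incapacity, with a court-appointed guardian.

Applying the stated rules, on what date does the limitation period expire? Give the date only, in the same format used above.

Because discovery on 2023-06-12 post-dates the 2020-11-28 act, accrual under the later-of rule falls on 2023-06-12.
3 years from 2023-06-12 is 2026-06-12.
The period was tolled for 141 days by the automatic bankruptcy stay (2025-05-28 to 2025-10-16), pushing the deadline to 2026-10-31.
The period was tolled for 69 days by the pending criminal prosecution (2026-02-20 to 2026-04-30), pushing the deadline to 2027-01-08.
The plaintiff's legal incapacity starting 2027-07-03 came too late — the period had run on 2027-01-08 — and so does not extend the deadline.
The other events in the timeline have no effect on the limitation period under the stated rules.

2027-01-08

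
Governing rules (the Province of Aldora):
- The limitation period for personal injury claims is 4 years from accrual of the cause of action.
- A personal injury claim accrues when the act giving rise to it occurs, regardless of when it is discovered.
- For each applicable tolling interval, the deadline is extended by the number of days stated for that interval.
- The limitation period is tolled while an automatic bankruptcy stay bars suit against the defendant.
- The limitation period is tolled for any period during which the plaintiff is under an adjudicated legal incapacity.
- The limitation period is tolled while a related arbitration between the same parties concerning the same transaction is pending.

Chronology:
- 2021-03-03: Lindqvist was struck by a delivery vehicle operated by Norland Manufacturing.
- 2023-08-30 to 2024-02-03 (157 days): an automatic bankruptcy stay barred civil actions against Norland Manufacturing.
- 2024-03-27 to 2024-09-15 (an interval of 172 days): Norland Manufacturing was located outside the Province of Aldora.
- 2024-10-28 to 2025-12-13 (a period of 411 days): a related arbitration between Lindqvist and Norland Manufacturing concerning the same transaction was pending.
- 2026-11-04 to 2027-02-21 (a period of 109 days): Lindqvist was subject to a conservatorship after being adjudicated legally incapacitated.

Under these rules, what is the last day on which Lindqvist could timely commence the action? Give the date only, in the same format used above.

2026-09-22

The cause of action accrued on 2021-03-03, the date of the act.
The untolled deadline — 4 years after 2021-03-03 — is 2025-03-03.
The automatic bankruptcy stay from 2023-08-30 to 2024-02-03 tolled the period for 157 days, extending the deadline to 2025-08-07.
Because the pending related arbitration ran from 2024-10-28 to 2025-12-13, the deadline is extended by 411 days to 2026-09-22.
The plaintiff's legal incapacity from 2026-11-04 to 2027-02-21 began after the period had already run on 2026-09-22, so it has no tolling effect.
No stated provision tolls the period for the defendant's absence, so the interval from 2024-03-27 to 2024-09-15 has no effect on the deadline.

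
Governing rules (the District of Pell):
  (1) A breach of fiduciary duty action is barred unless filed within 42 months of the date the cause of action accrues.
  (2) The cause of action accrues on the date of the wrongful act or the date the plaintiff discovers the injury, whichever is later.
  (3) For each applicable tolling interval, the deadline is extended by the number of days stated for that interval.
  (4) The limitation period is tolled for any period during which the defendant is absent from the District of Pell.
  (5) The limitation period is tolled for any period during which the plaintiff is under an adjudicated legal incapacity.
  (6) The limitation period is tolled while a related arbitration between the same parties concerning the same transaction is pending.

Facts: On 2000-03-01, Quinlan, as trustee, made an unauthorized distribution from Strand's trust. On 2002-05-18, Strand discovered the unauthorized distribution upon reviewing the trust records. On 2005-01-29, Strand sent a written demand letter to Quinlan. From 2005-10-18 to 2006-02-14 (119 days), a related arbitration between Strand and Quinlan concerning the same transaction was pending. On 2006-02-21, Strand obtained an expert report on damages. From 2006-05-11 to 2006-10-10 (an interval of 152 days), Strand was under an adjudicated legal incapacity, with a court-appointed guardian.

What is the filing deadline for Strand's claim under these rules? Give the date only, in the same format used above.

Taking the later of the act (2000-03-01) and discovery (2002-05-18), the claim accrued on 2002-05-18.
42 months from 2002-05-18 is 2005-11-18.
The pending related arbitration from 2005-10-18 to 2006-02-14 tolled the period for 119 days, extending the deadline to 2006-03-17.
By the time the plaintiff's legal incapacity began on 2006-05-11, the limitation period had already expired on 2006-03-17; that interval cannot revive it.
None of the other events listed affects the running of the period under the stated rules.

2006-03-17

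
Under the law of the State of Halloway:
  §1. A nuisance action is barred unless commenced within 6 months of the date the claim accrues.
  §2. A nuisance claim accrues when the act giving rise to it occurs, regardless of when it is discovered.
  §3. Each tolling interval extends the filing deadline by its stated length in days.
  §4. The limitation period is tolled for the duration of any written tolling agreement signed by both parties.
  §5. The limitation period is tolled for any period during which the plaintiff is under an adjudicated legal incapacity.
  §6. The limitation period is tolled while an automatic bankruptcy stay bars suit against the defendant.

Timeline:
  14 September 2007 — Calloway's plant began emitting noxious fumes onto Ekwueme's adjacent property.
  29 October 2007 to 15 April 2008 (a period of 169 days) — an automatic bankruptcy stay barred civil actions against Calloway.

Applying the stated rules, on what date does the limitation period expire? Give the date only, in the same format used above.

30 August 2008

The claim accrued on 14 September 2007, when the wrongful act occurred.
6 months from 14 September 2007 is 14 March 2008.
Because the automatic bankruptcy stay ran from 29 October 2007 to 15 April 2008, the deadline is extended by 169 days to 30 August 2008.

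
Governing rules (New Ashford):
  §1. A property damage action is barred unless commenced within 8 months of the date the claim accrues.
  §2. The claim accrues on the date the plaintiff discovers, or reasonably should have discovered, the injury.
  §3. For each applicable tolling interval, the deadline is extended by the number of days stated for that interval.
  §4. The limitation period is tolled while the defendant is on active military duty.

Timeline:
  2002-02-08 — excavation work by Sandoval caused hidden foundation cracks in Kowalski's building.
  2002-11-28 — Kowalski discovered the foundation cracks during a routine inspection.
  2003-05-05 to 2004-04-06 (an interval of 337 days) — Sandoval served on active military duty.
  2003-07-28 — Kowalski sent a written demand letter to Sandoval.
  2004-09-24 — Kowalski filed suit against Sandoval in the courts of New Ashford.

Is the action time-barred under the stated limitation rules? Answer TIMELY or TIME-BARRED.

TIME-BARRED

Accrual is tied to discovery, so the period began on 2002-11-28 rather than on 2002-02-08 when the act occurred.
8 months from 2002-11-28 is 2003-07-28.
The period was tolled for 337 days by the defendant's active military service (2003-05-05 to 2004-04-06), pushing the deadline to 2004-06-29.
Nothing else in the chronology tolls or restarts the period.
Filing on 2004-09-24 missed the 2004-06-29 deadline — the action is time-barred.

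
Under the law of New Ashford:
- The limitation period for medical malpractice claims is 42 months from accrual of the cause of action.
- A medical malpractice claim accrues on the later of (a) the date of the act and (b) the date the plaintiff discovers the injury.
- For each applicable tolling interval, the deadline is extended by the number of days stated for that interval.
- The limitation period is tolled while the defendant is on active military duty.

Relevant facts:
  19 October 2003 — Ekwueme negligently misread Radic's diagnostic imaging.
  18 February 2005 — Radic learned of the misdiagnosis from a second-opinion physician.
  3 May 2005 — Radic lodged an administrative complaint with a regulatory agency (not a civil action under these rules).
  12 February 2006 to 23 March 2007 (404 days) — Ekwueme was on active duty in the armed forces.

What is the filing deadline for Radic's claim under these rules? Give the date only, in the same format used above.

Because discovery on 18 February 2005 post-dates the 19 October 2003 act, accrual under the later-of rule falls on 18 February 2005.
The untolled deadline — 42 months after 18 February 2005 — is 18 August 2008.
The period was tolled for 404 days by the defendant's active military service (12 February 2006 to 23 March 2007), pushing the deadline to 26 September 2009.
None of the other events listed affects the running of the period under the stated rules.

26 September 2009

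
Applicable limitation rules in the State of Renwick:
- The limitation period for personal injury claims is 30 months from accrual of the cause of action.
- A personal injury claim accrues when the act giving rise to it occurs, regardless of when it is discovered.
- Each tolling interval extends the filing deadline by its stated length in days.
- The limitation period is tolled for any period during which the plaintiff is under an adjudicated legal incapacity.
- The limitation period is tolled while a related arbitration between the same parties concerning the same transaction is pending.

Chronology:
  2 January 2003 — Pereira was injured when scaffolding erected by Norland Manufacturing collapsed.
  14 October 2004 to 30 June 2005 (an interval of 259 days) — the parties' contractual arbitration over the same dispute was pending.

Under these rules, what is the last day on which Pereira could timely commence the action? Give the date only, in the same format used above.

18 March 2006

The cause of action accrued on 2 January 2003, the date of the act.
The untolled deadline — 30 months after 2 January 2003 — is 2 July 2005.
The period was tolled for 259 days by the pending related arbitration (14 October 2004 to 30 June 2005), pushing the deadline to 18 March 2006.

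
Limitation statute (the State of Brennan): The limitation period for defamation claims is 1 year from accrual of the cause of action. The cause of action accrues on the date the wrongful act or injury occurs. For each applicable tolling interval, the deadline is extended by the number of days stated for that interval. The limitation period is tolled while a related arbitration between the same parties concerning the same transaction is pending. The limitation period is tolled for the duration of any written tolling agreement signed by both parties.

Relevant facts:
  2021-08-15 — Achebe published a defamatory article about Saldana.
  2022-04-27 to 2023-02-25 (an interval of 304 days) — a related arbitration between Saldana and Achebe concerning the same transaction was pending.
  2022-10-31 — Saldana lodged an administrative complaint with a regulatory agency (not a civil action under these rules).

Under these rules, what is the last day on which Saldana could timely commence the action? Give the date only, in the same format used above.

The claim accrued on 2021-08-15, when the wrongful act occurred.
1 year from 2021-08-15 is 2022-08-15.
Because the pending related arbitration ran from 2022-04-27 to 2023-02-25, the deadline is extended by 304 days to 2023-06-15.
Nothing else in the chronology tolls or restarts the period.

2023-06-15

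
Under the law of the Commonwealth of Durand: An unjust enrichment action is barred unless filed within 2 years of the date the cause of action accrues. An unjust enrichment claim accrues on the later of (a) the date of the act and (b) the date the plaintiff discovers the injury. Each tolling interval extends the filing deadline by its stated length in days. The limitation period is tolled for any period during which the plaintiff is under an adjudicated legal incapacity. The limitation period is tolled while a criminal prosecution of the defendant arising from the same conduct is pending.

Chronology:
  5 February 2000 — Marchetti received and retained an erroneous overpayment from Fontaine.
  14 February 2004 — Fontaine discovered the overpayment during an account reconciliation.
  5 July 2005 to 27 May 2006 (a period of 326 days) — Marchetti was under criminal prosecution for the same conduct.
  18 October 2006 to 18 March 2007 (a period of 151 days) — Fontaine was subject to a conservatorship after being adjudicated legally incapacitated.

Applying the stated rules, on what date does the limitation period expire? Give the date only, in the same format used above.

6 June 2007

The claim accrued on 14 February 2004 — the later of the 5 February 2000 act and the 14 February 2004 discovery.
2 years from 14 February 2004 is 14 February 2006.
Because the pending criminal prosecution ran from 5 July 2005 to 27 May 2006, the deadline is extended by 326 days to 6 January 2007.
The period was tolled for 151 days by the plaintiff's legal incapacity (18 October 2006 to 18 March 2007), pushing the deadline to 6 June 2007.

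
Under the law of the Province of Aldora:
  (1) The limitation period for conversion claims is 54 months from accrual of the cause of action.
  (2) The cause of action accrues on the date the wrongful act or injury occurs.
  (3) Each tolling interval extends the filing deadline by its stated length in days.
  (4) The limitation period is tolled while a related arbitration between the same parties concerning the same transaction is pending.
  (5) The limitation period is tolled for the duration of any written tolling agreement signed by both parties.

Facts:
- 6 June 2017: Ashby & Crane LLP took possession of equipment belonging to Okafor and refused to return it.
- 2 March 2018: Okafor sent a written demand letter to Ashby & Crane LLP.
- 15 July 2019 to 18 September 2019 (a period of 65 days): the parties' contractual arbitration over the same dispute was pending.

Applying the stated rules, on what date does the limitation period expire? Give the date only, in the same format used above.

The cause of action accrued on 6 June 2017, the date of the act.
Adding the 54 months base period to 6 June 2017 gives a deadline of 6 December 2021, before any tolling.
The period was tolled for 65 days by the pending related arbitration (15 July 2019 to 18 September 2019), pushing the deadline to 9 February 2022.
The other events in the timeline have no effect on the limitation period under the stated rules.

9 February 2022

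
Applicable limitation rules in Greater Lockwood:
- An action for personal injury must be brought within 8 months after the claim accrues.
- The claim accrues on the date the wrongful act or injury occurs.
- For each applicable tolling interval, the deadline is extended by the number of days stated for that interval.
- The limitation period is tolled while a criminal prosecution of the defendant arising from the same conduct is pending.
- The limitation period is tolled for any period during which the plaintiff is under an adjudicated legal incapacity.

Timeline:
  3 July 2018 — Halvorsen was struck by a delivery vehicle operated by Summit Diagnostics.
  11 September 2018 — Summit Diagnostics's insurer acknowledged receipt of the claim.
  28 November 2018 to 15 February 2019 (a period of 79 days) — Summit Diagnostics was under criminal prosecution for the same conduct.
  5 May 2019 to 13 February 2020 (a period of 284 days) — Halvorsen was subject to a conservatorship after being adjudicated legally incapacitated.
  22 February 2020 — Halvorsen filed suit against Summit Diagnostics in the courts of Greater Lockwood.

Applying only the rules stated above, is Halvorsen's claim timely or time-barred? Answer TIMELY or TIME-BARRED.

The limitation period began to run on 3 July 2018.
8 months from 3 July 2018 is 3 March 2019.
Because the pending criminal prosecution ran from 28 November 2018 to 15 February 2019, the deadline is extended by 79 days to 21 May 2019.
Because the plaintiff's legal incapacity ran from 5 May 2019 to 13 February 2020, the deadline is extended by 284 days to 29 February 2020.
The other events in the timeline have no effect on the limitation period under the stated rules.
The 22 February 2020 filing precedes the 29 February 2020 deadline; the claim is timely.

TIMELY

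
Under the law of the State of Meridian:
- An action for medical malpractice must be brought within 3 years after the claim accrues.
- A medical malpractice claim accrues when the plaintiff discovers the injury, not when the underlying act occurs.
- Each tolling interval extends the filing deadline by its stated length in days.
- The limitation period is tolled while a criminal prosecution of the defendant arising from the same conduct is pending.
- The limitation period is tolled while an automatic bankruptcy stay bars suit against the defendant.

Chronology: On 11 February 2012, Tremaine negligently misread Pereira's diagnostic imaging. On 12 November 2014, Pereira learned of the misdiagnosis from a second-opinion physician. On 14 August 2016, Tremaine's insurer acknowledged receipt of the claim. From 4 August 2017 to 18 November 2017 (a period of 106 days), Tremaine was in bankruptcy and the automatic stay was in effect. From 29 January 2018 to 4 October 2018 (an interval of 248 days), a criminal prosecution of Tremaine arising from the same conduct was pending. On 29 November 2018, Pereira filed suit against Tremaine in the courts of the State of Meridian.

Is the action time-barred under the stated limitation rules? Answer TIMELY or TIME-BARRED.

Accrual is tied to discovery, so the period began on 12 November 2014 rather than on 11 February 2012 when the act occurred.
The untolled deadline — 3 years after 12 November 2014 — is 12 November 2017.
The period was tolled for 106 days by the automatic bankruptcy stay (4 August 2017 to 18 November 2017), pushing the deadline to 26 February 2018.
The pending criminal prosecution from 29 January 2018 to 4 October 2018 tolled the period for 248 days, extending the deadline to 1 November 2018.
None of the other events listed affects the running of the period under the stated rules.
The 29 November 2018 filing falls after the 1 November 2018 deadline; the claim is time-barred.

TIME-BARRED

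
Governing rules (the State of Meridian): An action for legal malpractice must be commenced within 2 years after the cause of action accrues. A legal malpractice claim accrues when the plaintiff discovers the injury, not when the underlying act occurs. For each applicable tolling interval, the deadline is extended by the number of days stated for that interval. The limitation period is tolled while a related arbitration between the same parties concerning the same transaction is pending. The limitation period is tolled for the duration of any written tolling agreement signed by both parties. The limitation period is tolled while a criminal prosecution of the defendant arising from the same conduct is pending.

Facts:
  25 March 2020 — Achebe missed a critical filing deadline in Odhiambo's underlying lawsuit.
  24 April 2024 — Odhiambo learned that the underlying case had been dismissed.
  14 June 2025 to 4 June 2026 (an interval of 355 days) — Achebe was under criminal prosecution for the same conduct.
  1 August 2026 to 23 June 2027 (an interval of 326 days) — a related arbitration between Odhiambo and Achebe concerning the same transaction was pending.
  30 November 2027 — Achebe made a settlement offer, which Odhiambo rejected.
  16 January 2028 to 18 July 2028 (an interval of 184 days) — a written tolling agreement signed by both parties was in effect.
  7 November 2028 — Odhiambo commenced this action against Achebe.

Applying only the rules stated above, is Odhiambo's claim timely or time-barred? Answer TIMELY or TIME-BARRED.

TIME-BARRED

The claim did not accrue until Odhiambo discovered the injury on 24 April 2024; the 25 March 2020 act date does not start the clock under the stated rule.
The untolled deadline — 2 years after 24 April 2024 — is 24 April 2026.
The period was tolled for 355 days by the pending criminal prosecution (14 June 2025 to 4 June 2026), pushing the deadline to 14 April 2027.
The period was tolled for 326 days by the pending related arbitration (1 August 2026 to 23 June 2027), pushing the deadline to 5 March 2028.
Because the written tolling agreement ran from 16 January 2028 to 18 July 2028, the deadline is extended by 184 days to 5 September 2028.
The other events in the timeline have no effect on the limitation period under the stated rules.
The 7 November 2028 filing falls after the 5 September 2028 deadline; the claim is time-barred.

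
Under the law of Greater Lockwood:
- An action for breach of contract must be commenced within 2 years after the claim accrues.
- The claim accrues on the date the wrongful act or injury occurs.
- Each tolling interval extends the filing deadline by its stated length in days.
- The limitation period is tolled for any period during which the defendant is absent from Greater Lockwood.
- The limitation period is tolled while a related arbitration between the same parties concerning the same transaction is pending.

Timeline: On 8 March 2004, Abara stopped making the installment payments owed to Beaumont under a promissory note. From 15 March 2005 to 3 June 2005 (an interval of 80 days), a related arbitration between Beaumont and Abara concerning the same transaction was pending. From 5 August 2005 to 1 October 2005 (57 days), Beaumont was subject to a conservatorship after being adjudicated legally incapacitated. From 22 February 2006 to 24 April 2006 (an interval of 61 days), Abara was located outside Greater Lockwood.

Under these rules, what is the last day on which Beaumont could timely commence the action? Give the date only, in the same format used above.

27 July 2006

The limitation period began to run on 8 March 2004.
2 years from 8 March 2004 is 8 March 2006.
The pending related arbitration from 15 March 2005 to 3 June 2005 tolled the period for 80 days, extending the deadline to 27 May 2006.
The period was tolled for 61 days by the defendant's absence from the jurisdiction (22 February 2006 to 24 April 2006), pushing the deadline to 27 July 2006.
No stated provision tolls the period for the plaintiff's incapacity, so the interval from 5 August 2005 to 1 October 2005 has no effect on the deadline.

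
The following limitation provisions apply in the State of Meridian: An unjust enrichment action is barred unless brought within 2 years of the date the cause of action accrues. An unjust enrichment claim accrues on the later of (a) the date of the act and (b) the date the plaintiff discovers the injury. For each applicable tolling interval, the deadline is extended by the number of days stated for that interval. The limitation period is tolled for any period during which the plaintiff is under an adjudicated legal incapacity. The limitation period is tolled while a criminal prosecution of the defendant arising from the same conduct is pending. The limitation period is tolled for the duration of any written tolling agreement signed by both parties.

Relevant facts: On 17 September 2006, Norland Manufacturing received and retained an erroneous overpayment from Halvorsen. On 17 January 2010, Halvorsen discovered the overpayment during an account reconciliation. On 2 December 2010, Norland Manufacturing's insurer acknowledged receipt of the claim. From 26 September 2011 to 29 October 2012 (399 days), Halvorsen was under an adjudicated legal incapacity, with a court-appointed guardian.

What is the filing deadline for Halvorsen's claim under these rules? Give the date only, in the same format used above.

19 February 2013

Because discovery on 17 January 2010 post-dates the 17 September 2006 act, accrual under the later-of rule falls on 17 January 2010.
2 years from 17 January 2010 is 17 January 2012.
Because the plaintiff's legal incapacity ran from 26 September 2011 to 29 October 2012, the deadline is extended by 399 days to 19 February 2013.
Nothing else in the chronology tolls or restarts the period.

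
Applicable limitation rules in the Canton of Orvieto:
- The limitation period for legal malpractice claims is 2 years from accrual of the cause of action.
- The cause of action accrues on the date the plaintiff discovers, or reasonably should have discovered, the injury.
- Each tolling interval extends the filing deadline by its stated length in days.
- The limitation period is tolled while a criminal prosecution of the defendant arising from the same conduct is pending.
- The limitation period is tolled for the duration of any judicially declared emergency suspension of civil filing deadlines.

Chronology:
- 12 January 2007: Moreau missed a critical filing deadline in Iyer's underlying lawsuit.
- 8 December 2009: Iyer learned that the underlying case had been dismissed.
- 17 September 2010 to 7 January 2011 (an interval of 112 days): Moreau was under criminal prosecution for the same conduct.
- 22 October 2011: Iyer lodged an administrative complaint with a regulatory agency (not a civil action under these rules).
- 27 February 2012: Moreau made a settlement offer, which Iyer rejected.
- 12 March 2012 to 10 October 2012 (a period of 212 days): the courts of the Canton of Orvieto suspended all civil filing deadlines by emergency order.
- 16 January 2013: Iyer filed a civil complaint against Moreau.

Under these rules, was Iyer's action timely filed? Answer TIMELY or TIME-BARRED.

Under the discovery rule, the claim accrued on 8 December 2009, when Iyer discovered the injury — not on the 12 January 2007 date of the underlying act.
2 years from 8 December 2009 is 8 December 2011.
The period was tolled for 112 days by the pending criminal prosecution (17 September 2010 to 7 January 2011), pushing the deadline to 29 March 2012.
Because the emergency suspension of filing deadlines ran from 12 March 2012 to 10 October 2012, the deadline is extended by 212 days to 27 October 2012.
None of the other events listed affects the running of the period under the stated rules.
The 16 January 2013 filing falls after the 27 October 2012 deadline; the claim is time-barred.

TIME-BARRED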